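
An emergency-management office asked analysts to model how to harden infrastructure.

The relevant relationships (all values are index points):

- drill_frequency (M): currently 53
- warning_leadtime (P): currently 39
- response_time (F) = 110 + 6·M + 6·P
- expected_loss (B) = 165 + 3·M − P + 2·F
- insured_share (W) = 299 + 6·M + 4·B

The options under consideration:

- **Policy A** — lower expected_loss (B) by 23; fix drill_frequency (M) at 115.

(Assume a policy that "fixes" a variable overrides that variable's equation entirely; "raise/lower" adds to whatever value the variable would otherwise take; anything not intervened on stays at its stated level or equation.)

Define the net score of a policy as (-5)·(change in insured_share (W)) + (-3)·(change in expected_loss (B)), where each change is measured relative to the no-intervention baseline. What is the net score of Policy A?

-22721

Baseline:
  M = 53
  P = 39
  F = 110 + 6·53 + 6·39 = 662
  B = 165 + 3·53 − 39 + 2·662 = 1609
  W = 299 + 6·53 + 4·1609 = 7053
Policy A (B − 23, M := 115):
  M = 115
  P = 39
  F = 110 + 6·115 + 6·39 = 1034
  B = 165 + 3·115 − 39 + 2·1034 (−23 from intervention) = 2516
  W = 299 + 6·115 + 4·2516 = 11053
ΔW = 11053 − 7053 = 4000; ΔB = 2516 − 1609 = 907
Score = (-5)·4000 + (-3)·907 = -22721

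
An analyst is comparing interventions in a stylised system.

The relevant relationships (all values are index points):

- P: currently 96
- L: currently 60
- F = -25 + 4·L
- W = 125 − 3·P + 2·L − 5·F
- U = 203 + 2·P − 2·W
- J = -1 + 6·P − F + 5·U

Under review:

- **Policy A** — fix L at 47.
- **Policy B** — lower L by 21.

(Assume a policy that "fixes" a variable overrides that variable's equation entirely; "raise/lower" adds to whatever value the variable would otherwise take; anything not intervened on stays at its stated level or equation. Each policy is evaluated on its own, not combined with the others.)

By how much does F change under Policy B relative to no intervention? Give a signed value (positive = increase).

-84

Baseline:
  L = 60
  F = -25 + 4·60 = 215
Policy B (L − 21):
  L = 60 − 21 = 39
  F = -25 + 4·39 = 131
Change in F: 131 − 215 = -84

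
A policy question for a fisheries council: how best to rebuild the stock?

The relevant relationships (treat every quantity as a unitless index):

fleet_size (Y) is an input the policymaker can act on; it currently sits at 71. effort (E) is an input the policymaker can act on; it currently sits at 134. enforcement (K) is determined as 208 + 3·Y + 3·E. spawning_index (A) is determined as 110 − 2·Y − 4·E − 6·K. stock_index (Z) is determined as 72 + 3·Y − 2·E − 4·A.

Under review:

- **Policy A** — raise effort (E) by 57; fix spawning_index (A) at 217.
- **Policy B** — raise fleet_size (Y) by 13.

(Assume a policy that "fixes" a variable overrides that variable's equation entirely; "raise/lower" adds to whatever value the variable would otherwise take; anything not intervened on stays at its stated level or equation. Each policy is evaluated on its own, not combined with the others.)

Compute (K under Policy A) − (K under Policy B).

132

Policy A (E + 57, A := 217):
  Y = 71
  E = 134 + 57 = 191
  K = 208 + 3·71 + 3·191 = 994
Policy B (Y + 13):
  Y = 71 + 13 = 84
  E = 134
  K = 208 + 3·84 + 3·134 = 862
K: 994 − 862 = 132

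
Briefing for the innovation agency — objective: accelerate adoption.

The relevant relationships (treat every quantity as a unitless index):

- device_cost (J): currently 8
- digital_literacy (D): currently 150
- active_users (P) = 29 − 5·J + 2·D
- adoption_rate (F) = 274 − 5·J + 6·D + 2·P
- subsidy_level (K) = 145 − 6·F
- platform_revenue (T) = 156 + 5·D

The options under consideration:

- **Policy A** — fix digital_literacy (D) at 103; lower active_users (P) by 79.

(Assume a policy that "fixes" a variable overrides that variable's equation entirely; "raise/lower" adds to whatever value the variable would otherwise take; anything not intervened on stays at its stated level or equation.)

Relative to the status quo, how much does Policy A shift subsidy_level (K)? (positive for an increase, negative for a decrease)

Baseline:
  J = 8
  D = 150
  P = 29 − 5·8 + 2·150 = 289
  F = 274 − 5·8 + 6·150 + 2·289 = 1712
  K = 145 − 6·1712 = -10127
Policy A (D := 103, P − 79):
  J = 8
  D = 103
  P = 29 − 5·8 + 2·103 (−79 from intervention) = 116
  F = 274 − 5·8 + 6·103 + 2·116 = 1084
  K = 145 − 6·1084 = -6359
Change in K: -6359 − (-10127) = 3768

3768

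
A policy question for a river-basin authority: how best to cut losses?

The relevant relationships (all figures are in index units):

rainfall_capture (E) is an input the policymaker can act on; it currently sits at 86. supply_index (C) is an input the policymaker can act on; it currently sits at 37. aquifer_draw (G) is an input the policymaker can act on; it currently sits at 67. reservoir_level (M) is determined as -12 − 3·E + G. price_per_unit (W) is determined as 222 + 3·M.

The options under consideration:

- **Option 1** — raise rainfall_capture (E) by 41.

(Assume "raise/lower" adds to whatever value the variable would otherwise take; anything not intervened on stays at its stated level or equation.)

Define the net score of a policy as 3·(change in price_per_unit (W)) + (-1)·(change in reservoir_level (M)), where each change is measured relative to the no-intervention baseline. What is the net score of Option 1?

-984

Baseline:
  E = 86
  G = 67
  M = -12 − 3·86 + 67 = -203
  W = 222 + 3·(-203) = -387
Option 1 (E + 41):
  E = 86 + 41 = 127
  G = 67
  M = -12 − 3·127 + 67 = -326
  W = 222 + 3·(-326) = -756
ΔW = -756 − (-387) = -369; ΔM = -326 − (-203) = -123
Score = 3·(-369) + (-1)·(-123) = -984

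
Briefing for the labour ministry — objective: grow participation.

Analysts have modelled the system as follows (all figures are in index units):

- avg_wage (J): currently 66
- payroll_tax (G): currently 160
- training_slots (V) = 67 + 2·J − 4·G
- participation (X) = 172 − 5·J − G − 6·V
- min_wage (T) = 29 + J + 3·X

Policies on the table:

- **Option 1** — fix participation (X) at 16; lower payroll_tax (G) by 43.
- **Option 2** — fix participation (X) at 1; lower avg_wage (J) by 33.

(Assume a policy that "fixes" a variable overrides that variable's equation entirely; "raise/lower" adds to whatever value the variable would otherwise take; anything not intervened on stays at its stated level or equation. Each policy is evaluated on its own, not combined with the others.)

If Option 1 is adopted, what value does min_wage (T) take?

Option 1 (X := 16, G − 43):
  J = 66
  G = 160 − 43 = 117
  V = 67 + 2·66 − 4·117 = -269
  X = 16
  T = 29 + 66 + 3·16 = 143

143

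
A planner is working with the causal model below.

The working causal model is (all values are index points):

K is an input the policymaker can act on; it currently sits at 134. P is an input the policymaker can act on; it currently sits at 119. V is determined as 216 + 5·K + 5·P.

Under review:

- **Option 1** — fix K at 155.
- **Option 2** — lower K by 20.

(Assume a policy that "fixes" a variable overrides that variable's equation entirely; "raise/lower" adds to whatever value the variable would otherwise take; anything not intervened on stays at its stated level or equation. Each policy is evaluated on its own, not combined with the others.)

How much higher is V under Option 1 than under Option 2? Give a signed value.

205

Option 1 (K := 155):
  K = 155
  P = 119
  V = 216 + 5·155 + 5·119 = 1586
Option 2 (K − 20):
  K = 134 − 20 = 114
  P = 119
  V = 216 + 5·114 + 5·119 = 1381
V: 1586 − 1381 = 205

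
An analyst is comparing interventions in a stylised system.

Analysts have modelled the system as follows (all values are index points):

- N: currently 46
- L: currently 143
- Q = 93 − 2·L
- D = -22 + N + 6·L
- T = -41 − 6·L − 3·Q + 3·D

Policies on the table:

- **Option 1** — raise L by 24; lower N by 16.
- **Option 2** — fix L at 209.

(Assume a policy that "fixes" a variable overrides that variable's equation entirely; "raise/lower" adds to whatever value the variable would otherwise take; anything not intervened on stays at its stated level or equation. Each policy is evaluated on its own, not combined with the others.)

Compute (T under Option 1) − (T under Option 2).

Option 1 (L + 24, N − 16):
  N = 46 − 16 = 30
  L = 143 + 24 = 167
  Q = 93 − 2·167 = -241
  D = -22 + 30 + 6·167 = 1010
  T = -41 − 6·167 − 3·(-241) + 3·1010 = 2710
Option 2 (L := 209):
  N = 46
  L = 209
  Q = 93 − 2·209 = -325
  D = -22 + 46 + 6·209 = 1278
  T = -41 − 6·209 − 3·(-325) + 3·1278 = 3514
T: 2710 − 3514 = -804

-804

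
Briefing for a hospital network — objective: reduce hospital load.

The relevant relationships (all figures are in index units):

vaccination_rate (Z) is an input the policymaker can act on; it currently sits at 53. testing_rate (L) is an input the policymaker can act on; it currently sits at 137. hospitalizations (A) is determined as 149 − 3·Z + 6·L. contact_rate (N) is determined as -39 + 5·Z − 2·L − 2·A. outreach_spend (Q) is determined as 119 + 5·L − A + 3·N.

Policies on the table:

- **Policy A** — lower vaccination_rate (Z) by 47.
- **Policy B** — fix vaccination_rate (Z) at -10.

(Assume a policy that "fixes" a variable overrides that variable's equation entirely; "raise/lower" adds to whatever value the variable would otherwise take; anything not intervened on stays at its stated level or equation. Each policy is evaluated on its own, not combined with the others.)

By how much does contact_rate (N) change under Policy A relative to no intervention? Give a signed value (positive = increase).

-517

Baseline:
  Z = 53
  L = 137
  A = 149 − 3·53 + 6·137 = 812
  N = -39 + 5·53 − 2·137 − 2·812 = -1672
Policy A (Z − 47):
  Z = 53 − 47 = 6
  L = 137
  A = 149 − 3·6 + 6·137 = 953
  N = -39 + 5·6 − 2·137 − 2·953 = -2189
Change in N: -2189 − (-1672) = -517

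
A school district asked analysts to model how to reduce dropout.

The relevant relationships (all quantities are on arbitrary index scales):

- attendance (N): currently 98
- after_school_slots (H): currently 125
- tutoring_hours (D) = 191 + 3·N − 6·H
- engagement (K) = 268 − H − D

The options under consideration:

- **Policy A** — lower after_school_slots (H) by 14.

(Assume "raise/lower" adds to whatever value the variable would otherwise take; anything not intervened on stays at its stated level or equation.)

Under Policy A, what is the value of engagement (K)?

338

Policy A (H − 14):
  N = 98
  H = 125 − 14 = 111
  D = 191 + 3·98 − 6·111 = -181
  K = 268 − 111 − (-181) = 338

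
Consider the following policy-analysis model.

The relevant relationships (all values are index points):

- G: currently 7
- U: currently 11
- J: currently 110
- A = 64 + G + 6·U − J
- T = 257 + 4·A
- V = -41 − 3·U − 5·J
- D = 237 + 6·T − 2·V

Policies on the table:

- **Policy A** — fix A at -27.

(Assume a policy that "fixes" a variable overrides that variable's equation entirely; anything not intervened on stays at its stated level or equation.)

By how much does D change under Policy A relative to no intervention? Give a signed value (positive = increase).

-1296

Baseline:
  G = 7
  U = 11
  J = 110
  A = 64 + 7 + 6·11 − 110 = 27
  T = 257 + 4·27 = 365
  V = -41 − 3·11 − 5·110 = -624
  D = 237 + 6·365 − 2·(-624) = 3675
Policy A (A := -27):
  G = 7
  U = 11
  J = 110
  A = -27
  T = 257 + 4·(-27) = 149
  V = -41 − 3·11 − 5·110 = -624
  D = 237 + 6·149 − 2·(-624) = 2379
Change in D: 2379 − 3675 = -1296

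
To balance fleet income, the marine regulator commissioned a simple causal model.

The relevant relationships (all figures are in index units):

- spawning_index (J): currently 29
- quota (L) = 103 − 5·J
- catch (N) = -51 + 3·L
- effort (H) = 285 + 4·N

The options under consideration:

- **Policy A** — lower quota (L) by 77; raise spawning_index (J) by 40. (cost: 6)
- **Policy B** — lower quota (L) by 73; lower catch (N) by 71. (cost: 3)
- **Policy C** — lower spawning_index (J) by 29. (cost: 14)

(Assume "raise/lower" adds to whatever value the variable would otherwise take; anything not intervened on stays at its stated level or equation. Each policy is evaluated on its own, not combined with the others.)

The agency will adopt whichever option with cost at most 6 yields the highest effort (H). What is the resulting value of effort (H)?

Policy A (L − 77, J + 40):
  J = 29 + 40 = 69
  L = 103 − 5·69 (−77 from intervention) = -319
  N = -51 + 3·(-319) = -1008
  H = 285 + 4·(-1008) = -3747
Policy B (L − 73, N − 71):
  J = 29
  L = 103 − 5·29 (−73 from intervention) = -115
  N = -51 + 3·(-115) (−71 from intervention) = -467
  H = 285 + 4·(-467) = -1583
Comparing — Policy A: H=-3747, Policy B: H=-1583. Highest is -1583 (Policy B).

-1583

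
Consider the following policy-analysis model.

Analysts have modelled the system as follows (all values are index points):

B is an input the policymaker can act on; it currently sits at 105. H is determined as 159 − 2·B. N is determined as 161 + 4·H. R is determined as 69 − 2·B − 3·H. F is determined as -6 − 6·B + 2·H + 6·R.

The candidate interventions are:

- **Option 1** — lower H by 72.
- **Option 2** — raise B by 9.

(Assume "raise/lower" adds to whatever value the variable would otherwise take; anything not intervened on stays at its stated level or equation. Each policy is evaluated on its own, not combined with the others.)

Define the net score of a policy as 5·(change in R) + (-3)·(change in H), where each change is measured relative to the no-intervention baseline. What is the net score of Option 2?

234

Baseline:
  B = 105
  H = 159 − 2·105 = -51
  R = 69 − 2·105 − 3·(-51) = 12
Option 2 (B + 9):
  B = 105 + 9 = 114
  H = 159 − 2·114 = -69
  R = 69 − 2·114 − 3·(-69) = 48
ΔR = 48 − 12 = 36; ΔH = -69 − (-51) = -18
Score = 5·36 + (-3)·(-18) = 234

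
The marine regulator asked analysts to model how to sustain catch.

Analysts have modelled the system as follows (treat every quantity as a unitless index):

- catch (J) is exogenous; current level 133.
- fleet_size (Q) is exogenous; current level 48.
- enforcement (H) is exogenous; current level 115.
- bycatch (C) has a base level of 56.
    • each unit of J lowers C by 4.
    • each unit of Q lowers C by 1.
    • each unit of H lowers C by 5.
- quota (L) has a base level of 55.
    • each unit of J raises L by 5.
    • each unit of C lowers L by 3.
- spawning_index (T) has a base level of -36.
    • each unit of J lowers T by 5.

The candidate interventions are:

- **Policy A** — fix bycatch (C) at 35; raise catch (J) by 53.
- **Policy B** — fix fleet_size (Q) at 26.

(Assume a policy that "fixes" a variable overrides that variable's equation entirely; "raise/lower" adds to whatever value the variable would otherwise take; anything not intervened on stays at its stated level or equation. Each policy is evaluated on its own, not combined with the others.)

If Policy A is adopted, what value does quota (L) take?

880

Policy A (C := 35, J + 53):
  J = 133 + 53 = 186
  Q = 48
  H = 115
  C = 35
  L = 55 + 5·186 − 3·35 = 880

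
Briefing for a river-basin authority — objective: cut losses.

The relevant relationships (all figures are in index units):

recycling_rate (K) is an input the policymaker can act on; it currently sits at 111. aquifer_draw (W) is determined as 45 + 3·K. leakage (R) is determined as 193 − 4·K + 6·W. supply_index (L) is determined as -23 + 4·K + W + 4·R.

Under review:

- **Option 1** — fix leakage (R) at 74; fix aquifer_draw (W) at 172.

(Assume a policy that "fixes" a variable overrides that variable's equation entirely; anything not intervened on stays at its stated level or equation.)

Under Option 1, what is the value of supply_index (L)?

Option 1 (R := 74, W := 172):
  K = 111
  W = 172
  R = 74
  L = -23 + 4·111 + 172 + 4·74 = 889

889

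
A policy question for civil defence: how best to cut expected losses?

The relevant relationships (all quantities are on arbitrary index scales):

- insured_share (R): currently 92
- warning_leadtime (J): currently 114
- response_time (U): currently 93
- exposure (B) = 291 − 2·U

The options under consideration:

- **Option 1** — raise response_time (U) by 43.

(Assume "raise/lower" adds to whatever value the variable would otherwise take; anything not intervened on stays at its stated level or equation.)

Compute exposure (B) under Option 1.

Option 1 (U + 43):
  U = 93 + 43 = 136
  B = 291 − 2·136 = 19

19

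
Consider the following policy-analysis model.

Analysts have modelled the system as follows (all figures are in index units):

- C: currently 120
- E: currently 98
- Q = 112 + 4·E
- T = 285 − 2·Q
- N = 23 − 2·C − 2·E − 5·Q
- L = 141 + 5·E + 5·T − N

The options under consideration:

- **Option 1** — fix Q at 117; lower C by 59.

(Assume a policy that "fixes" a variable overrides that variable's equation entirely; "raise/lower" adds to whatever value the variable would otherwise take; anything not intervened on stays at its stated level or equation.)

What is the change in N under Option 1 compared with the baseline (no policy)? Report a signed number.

2053

Baseline:
  C = 120
  E = 98
  Q = 112 + 4·98 = 504
  N = 23 − 2·120 − 2·98 − 5·504 = -2933
Option 1 (Q := 117, C − 59):
  C = 120 − 59 = 61
  E = 98
  Q = 117
  N = 23 − 2·61 − 2·98 − 5·117 = -880
Change in N: -880 − (-2933) = 2053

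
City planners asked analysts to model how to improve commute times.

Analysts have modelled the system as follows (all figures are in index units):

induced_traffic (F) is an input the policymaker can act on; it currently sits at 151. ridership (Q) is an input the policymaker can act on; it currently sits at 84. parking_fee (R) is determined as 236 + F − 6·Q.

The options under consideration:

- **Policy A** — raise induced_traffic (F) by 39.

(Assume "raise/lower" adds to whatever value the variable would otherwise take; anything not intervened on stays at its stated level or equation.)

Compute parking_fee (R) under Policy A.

Policy A (F + 39):
  F = 151 + 39 = 190
  Q = 84
  R = 236 + 190 − 6·84 = -78

-78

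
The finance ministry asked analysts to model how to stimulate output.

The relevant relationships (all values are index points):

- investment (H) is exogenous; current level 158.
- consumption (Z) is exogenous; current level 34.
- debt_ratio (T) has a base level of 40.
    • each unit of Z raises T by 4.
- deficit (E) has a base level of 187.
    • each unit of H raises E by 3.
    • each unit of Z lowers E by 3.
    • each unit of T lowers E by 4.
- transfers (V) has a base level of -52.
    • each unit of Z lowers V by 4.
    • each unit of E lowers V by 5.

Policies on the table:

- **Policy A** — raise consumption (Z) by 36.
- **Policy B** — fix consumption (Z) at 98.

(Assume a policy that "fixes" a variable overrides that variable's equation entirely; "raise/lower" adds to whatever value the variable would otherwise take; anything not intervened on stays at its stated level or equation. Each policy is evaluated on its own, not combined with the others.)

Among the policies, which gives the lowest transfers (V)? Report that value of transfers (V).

3813

Policy A (Z + 36):
  H = 158
  Z = 34 + 36 = 70
  T = 40 + 4·70 = 320
  E = 187 + 3·158 − 3·70 − 4·320 = -829
  V = -52 − 4·70 − 5·(-829) = 3813
Policy B (Z := 98):
  H = 158
  Z = 98
  T = 40 + 4·98 = 432
  E = 187 + 3·158 − 3·98 − 4·432 = -1361
  V = -52 − 4·98 − 5·(-1361) = 6361
Comparing — Policy A: V=3813, Policy B: V=6361. Lowest is 3813 (Policy A).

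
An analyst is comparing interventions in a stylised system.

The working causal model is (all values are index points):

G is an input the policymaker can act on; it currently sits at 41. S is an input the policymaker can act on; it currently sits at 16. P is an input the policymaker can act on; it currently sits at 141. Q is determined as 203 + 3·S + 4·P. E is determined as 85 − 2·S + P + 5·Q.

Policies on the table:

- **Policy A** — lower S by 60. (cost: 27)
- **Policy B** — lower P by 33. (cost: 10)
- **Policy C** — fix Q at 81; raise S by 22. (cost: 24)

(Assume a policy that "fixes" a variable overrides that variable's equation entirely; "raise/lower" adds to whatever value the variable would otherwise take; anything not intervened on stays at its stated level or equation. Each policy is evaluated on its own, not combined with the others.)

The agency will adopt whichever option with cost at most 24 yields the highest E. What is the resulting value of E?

Policy B (P − 33):
  S = 16
  P = 141 − 33 = 108
  Q = 203 + 3·16 + 4·108 = 683
  E = 85 − 2·16 + 108 + 5·683 = 3576
Policy C (Q := 81, S + 22):
  S = 16 + 22 = 38
  P = 141
  Q = 81
  E = 85 − 2·38 + 141 + 5·81 = 555
Comparing — Policy B: E=3576, Policy C: E=555. Highest is 3576 (Policy B).

3576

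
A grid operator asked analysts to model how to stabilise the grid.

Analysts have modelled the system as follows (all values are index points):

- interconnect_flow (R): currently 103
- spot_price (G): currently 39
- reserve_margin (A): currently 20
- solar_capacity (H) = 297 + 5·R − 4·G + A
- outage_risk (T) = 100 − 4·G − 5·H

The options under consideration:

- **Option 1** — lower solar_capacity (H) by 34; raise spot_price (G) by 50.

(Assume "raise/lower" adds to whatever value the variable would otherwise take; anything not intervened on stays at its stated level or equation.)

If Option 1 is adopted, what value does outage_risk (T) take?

-2466

Option 1 (H − 34, G + 50):
  R = 103
  G = 39 + 50 = 89
  A = 20
  H = 297 + 5·103 − 4·89 + 20 (−34 from intervention) = 442
  T = 100 − 4·89 − 5·442 = -2466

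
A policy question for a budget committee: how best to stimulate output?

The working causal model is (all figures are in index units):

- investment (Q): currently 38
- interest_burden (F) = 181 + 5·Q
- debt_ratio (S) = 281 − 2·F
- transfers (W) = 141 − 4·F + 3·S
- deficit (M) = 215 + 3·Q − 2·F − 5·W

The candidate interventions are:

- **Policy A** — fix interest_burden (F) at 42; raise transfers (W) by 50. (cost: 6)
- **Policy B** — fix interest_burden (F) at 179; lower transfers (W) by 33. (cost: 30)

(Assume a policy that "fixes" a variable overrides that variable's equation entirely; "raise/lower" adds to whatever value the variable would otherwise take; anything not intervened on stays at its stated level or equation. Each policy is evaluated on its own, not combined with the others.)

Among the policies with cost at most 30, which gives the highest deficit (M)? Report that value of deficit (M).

4166

Policy A (F := 42, W + 50):
  Q = 38
  F = 42
  S = 281 − 2·42 = 197
  W = 141 − 4·42 + 3·197 (+50 from intervention) = 614
  M = 215 + 3·38 − 2·42 − 5·614 = -2825
Policy B (F := 179, W − 33):
  Q = 38
  F = 179
  S = 281 − 2·179 = -77
  W = 141 − 4·179 + 3·(-77) (−33 from intervention) = -839
  M = 215 + 3·38 − 2·179 − 5·(-839) = 4166
Comparing — Policy A: M=-2825, Policy B: M=4166. Highest is 4166 (Policy B).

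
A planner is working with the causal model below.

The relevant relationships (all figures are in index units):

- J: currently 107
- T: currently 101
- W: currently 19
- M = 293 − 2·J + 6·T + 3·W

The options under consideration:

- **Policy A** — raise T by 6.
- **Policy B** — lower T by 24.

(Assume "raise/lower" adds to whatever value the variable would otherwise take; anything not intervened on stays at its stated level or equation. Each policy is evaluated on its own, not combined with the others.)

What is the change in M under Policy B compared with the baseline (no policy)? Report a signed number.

Baseline:
  J = 107
  T = 101
  W = 19
  M = 293 − 2·107 + 6·101 + 3·19 = 742
Policy B (T − 24):
  J = 107
  T = 101 − 24 = 77
  W = 19
  M = 293 − 2·107 + 6·77 + 3·19 = 598
Change in M: 598 − 742 = -144

-144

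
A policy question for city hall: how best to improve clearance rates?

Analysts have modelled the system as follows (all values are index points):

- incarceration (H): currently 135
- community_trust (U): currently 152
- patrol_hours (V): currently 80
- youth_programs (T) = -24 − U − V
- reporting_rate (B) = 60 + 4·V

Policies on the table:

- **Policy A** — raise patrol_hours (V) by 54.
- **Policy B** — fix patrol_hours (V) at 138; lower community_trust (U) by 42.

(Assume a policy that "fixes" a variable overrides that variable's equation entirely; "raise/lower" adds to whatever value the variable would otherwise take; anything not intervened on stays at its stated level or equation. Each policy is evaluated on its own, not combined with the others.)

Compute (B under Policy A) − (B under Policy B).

Policy A (V + 54):
  V = 80 + 54 = 134
  B = 60 + 4·134 = 596
Policy B (V := 138, U − 42):
  V = 138
  B = 60 + 4·138 = 612
B: 596 − 612 = -16

-16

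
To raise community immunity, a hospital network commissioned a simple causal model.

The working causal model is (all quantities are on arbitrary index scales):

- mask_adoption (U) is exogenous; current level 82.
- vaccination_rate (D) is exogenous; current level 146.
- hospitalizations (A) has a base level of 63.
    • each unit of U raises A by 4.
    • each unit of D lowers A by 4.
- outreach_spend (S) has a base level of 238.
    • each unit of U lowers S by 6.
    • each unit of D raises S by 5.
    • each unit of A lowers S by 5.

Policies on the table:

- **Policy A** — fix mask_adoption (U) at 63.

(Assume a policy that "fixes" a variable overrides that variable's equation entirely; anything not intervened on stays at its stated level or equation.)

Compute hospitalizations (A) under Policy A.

Policy A (U := 63):
  U = 63
  D = 146
  A = 63 + 4·63 − 4·146 = -269

-269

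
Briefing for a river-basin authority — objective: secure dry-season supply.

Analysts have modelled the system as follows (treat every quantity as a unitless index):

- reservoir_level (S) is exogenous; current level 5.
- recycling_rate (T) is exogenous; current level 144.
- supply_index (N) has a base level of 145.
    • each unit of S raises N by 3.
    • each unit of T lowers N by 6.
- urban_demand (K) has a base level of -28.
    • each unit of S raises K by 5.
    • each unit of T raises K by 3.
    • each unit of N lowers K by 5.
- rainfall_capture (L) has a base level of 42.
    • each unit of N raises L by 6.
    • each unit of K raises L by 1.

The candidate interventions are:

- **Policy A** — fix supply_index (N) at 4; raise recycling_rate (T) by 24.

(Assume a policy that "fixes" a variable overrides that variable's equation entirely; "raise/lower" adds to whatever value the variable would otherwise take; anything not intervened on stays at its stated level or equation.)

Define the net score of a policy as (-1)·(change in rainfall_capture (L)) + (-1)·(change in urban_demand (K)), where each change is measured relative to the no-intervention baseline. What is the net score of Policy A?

2688

Baseline:
  S = 5
  T = 144
  N = 145 + 3·5 − 6·144 = -704
  K = -28 + 5·5 + 3·144 − 5·(-704) = 3949
  L = 42 + 6·(-704) + 3949 = -233
Policy A (N := 4, T + 24):
  S = 5
  T = 144 + 24 = 168
  N = 4
  K = -28 + 5·5 + 3·168 − 5·4 = 481
  L = 42 + 6·4 + 481 = 547
ΔL = 547 − (-233) = 780; ΔK = 481 − 3949 = -3468
Score = (-1)·780 + (-1)·(-3468) = 2688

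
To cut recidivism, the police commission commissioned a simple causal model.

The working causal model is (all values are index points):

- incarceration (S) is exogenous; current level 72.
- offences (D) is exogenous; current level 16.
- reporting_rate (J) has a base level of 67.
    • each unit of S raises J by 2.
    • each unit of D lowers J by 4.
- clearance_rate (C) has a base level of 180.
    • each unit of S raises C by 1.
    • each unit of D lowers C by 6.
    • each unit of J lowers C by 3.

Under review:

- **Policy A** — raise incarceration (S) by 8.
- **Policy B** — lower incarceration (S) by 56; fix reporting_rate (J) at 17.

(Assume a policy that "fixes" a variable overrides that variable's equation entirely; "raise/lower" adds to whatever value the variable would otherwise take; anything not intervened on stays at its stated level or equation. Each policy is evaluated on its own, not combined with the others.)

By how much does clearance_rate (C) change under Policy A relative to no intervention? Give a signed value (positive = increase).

-40

Baseline:
  S = 72
  D = 16
  J = 67 + 2·72 − 4·16 = 147
  C = 180 + 72 − 6·16 − 3·147 = -285
Policy A (S + 8):
  S = 72 + 8 = 80
  D = 16
  J = 67 + 2·80 − 4·16 = 163
  C = 180 + 80 − 6·16 − 3·163 = -325
Change in C: -325 − (-285) = -40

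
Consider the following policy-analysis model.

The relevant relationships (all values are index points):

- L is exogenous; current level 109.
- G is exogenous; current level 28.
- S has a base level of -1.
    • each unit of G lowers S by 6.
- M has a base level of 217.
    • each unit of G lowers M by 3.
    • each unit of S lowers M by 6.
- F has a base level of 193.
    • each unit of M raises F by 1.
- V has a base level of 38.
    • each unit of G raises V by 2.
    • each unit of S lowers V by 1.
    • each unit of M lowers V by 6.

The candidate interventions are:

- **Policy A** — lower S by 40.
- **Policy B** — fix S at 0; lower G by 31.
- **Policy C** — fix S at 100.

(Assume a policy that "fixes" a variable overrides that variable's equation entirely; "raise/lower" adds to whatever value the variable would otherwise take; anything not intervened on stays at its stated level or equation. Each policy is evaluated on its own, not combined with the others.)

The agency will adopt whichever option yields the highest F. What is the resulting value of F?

1580

Policy A (S − 40):
  G = 28
  S = -1 − 6·28 (−40 from intervention) = -209
  M = 217 − 3·28 − 6·(-209) = 1387
  F = 193 + 1387 = 1580
Policy B (S := 0, G − 31):
  G = 28 − 31 = -3
  S = 0
  M = 217 − 3·(-3) − 6·0 = 226
  F = 193 + 226 = 419
Policy C (S := 100):
  G = 28
  S = 100
  M = 217 − 3·28 − 6·100 = -467
  F = 193 + (-467) = -274
Comparing — Policy A: F=1580, Policy B: F=419, Policy C: F=-274. Highest is 1580 (Policy A).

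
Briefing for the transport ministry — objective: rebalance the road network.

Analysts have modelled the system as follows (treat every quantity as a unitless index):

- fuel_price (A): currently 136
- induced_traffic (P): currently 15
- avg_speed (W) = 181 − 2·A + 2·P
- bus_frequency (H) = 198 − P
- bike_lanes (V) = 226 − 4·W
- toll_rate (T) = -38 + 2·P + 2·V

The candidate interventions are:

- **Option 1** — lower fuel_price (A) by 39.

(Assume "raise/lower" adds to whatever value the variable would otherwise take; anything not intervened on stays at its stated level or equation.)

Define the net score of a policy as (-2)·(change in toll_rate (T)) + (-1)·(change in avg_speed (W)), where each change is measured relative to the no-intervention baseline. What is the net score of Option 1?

Baseline:
  A = 136
  P = 15
  W = 181 − 2·136 + 2·15 = -61
  V = 226 − 4·(-61) = 470
  T = -38 + 2·15 + 2·470 = 932
Option 1 (A − 39):
  A = 136 − 39 = 97
  P = 15
  W = 181 − 2·97 + 2·15 = 17
  V = 226 − 4·17 = 158
  T = -38 + 2·15 + 2·158 = 308
ΔT = 308 − 932 = -624; ΔW = 17 − (-61) = 78
Score = (-2)·(-624) + (-1)·78 = 1170

1170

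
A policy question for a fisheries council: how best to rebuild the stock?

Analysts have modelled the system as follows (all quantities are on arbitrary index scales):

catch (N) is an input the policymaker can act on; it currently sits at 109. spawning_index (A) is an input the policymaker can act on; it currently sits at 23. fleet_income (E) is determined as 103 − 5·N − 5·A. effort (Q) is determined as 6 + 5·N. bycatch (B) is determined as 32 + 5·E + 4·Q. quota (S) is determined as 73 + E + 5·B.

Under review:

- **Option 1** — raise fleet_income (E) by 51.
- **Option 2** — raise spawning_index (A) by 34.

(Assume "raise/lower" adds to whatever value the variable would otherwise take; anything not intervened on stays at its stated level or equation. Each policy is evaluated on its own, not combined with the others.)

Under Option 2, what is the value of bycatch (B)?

-1399

Option 2 (A + 34):
  N = 109
  A = 23 + 34 = 57
  E = 103 − 5·109 − 5·57 = -727
  Q = 6 + 5·109 = 551
  B = 32 + 5·(-727) + 4·551 = -1399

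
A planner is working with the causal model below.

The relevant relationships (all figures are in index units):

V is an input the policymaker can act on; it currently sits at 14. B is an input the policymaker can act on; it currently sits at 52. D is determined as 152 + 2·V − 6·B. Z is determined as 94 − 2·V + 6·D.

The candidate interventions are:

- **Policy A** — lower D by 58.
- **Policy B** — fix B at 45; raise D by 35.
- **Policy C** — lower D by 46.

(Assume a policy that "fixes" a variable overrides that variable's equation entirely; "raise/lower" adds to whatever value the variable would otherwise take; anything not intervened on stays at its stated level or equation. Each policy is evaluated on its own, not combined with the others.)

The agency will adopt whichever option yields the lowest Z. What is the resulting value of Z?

-1074

Policy A (D − 58):
  V = 14
  B = 52
  D = 152 + 2·14 − 6·52 (−58 from intervention) = -190
  Z = 94 − 2·14 + 6·(-190) = -1074
Policy B (B := 45, D + 35):
  V = 14
  B = 45
  D = 152 + 2·14 − 6·45 (+35 from intervention) = -55
  Z = 94 − 2·14 + 6·(-55) = -264
Policy C (D − 46):
  V = 14
  B = 52
  D = 152 + 2·14 − 6·52 (−46 from intervention) = -178
  Z = 94 − 2·14 + 6·(-178) = -1002
Comparing — Policy A: Z=-1074, Policy B: Z=-264, Policy C: Z=-1002. Lowest is -1074 (Policy A).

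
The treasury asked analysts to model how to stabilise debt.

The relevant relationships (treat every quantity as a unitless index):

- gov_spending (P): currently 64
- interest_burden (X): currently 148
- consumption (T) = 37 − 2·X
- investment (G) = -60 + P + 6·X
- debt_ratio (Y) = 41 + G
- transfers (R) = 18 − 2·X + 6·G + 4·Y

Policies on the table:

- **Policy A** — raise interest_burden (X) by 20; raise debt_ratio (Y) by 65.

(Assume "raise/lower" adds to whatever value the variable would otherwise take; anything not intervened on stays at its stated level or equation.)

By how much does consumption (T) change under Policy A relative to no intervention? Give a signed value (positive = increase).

Baseline:
  X = 148
  T = 37 − 2·148 = -259
Policy A (X + 20, Y + 65):
  X = 148 + 20 = 168
  T = 37 − 2·168 = -299
Change in T: -299 − (-259) = -40

-40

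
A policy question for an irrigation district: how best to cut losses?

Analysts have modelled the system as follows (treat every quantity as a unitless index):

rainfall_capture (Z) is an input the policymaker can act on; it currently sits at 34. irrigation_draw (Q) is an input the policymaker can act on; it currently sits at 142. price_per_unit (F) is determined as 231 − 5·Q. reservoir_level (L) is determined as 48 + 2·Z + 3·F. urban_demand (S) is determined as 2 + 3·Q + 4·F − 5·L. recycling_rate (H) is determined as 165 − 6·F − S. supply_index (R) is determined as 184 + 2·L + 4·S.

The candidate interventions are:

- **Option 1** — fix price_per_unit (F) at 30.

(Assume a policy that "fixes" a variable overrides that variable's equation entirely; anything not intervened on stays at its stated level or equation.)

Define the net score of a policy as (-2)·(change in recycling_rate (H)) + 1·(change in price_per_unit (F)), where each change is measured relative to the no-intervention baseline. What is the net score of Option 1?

-4581

Baseline:
  Z = 34
  Q = 142
  F = 231 − 5·142 = -479
  L = 48 + 2·34 + 3·(-479) = -1321
  S = 2 + 3·142 + 4·(-479) − 5·(-1321) = 5117
  H = 165 − 6·(-479) − 5117 = -2078
Option 1 (F := 30):
  Z = 34
  Q = 142
  F = 30
  L = 48 + 2·34 + 3·30 = 206
  S = 2 + 3·142 + 4·30 − 5·206 = -482
  H = 165 − 6·30 − (-482) = 467
ΔH = 467 − (-2078) = 2545; ΔF = 30 − (-479) = 509
Score = (-2)·2545 + 1·509 = -4581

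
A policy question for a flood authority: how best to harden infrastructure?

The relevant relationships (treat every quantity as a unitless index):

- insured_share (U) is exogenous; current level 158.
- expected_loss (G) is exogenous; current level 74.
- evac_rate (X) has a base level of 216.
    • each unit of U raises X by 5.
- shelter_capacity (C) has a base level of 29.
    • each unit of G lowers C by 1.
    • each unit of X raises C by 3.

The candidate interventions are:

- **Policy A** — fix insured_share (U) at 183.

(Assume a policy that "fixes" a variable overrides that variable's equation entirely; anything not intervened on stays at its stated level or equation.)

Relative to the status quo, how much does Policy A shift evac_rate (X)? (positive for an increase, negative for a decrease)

Baseline:
  U = 158
  X = 216 + 5·158 = 1006
Policy A (U := 183):
  U = 183
  X = 216 + 5·183 = 1131
Change in X: 1131 − 1006 = 125

125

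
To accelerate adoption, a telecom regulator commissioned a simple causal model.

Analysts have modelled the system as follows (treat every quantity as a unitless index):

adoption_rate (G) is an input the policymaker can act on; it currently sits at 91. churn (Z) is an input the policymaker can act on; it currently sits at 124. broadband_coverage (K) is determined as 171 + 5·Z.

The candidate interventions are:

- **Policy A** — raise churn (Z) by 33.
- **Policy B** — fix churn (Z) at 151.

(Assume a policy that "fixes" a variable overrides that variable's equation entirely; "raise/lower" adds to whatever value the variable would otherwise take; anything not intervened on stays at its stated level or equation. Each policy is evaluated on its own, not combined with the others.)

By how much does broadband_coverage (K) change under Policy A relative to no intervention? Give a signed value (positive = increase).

165

Baseline:
  Z = 124
  K = 171 + 5·124 = 791
Policy A (Z + 33):
  Z = 124 + 33 = 157
  K = 171 + 5·157 = 956
Change in K: 956 − 791 = 165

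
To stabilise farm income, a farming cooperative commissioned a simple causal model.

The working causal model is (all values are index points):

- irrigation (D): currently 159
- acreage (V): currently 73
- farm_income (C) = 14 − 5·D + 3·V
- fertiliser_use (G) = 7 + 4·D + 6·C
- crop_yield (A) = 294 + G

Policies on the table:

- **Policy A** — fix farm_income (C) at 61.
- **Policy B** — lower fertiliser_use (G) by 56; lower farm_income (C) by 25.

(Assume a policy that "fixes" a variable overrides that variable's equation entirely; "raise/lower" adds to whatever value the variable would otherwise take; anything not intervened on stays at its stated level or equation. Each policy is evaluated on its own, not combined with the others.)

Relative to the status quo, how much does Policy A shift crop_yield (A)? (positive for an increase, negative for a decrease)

Baseline:
  D = 159
  V = 73
  C = 14 − 5·159 + 3·73 = -562
  G = 7 + 4·159 + 6·(-562) = -2729
  A = 294 + (-2729) = -2435
Policy A (C := 61):
  D = 159
  V = 73
  C = 61
  G = 7 + 4·159 + 6·61 = 1009
  A = 294 + 1009 = 1303
Change in A: 1303 − (-2435) = 3738

3738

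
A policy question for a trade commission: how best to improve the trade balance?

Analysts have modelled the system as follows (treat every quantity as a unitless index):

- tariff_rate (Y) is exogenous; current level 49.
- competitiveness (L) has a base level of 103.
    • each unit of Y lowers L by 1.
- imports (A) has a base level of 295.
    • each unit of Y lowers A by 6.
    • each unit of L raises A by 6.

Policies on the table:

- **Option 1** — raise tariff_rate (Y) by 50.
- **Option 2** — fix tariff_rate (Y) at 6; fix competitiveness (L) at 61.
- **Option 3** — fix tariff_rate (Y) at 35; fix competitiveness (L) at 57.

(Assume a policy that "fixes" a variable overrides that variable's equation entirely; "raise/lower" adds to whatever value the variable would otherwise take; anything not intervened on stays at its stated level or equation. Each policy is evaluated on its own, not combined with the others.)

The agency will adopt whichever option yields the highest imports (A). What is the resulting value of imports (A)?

625

Option 1 (Y + 50):
  Y = 49 + 50 = 99
  L = 103 − 99 = 4
  A = 295 − 6·99 + 6·4 = -275
Option 2 (Y := 6, L := 61):
  Y = 6
  L = 61
  A = 295 − 6·6 + 6·61 = 625
Option 3 (Y := 35, L := 57):
  Y = 35
  L = 57
  A = 295 − 6·35 + 6·57 = 427
Comparing — Option 1: A=-275, Option 2: A=625, Option 3: A=427. Highest is 625 (Option 2).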